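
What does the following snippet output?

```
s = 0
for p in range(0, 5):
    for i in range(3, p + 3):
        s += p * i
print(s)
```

p=1,i=3: s = 0+3 = 3
p=2,i=3: s = 3+6 = 9
p=2,i=4: s = 9+8 = 17
p=3,i=3: s = 17+9 = 26
p=3,i=4: s = 26+12 = 38
p=3,i=5: s = 38+15 = 53
p=4,i=3: s = 53+12 = 65
p=4,i=4: s = 65+16 = 81
p=4,i=5: s = 81+20 = 101
p=4,i=6: s = 101+24 = 125

125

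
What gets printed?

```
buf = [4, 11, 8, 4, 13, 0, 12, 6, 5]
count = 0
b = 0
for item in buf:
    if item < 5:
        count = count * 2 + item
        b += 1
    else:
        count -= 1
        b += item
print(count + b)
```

item=4: <5, count = 0*2+4 = 4; b=1
item=11: not <5, count = 4-1 = 3; b=12
item=8: not <5, count = 3-1 = 2; b=20
item=4: <5, count = 2*2+4 = 8; b=21
item=13: not <5, count = 8-1 = 7; b=34
item=0: <5, count = 7*2+0 = 14; b=35
item=12: not <5, count = 14-1 = 13; b=47
item=6: not <5, count = 13-1 = 12; b=53
item=5: not <5, count = 12-1 = 11; b=58
count+b = 11+58 = 69

69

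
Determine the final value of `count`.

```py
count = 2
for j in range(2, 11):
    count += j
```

56

j=2: count = 2+2 = 4
j=3: count = 4+3 = 7
j=4: count = 7+4 = 11
j=5: count = 11+5 = 16
j=6: count = 16+6 = 22
j=7: count = 22+7 = 29
j=8: count = 29+8 = 37
j=9: count = 37+9 = 46
j=10: count = 46+10 = 56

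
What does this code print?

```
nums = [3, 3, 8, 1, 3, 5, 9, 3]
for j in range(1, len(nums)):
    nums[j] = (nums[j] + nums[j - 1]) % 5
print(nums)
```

j=1: nums[1] = (3+3)%5 = 1 → [3, 1, 8, 1, 3, 5, 9, 3]
j=2: nums[2] = (8+1)%5 = 4 → [3, 1, 4, 1, 3, 5, 9, 3]
j=3: nums[3] = (1+4)%5 = 0 → [3, 1, 4, 0, 3, 5, 9, 3]
j=4: nums[4] = (3+0)%5 = 3 → [3, 1, 4, 0, 3, 5, 9, 3]
j=5: nums[5] = (5+3)%5 = 3 → [3, 1, 4, 0, 3, 3, 9, 3]
j=6: nums[6] = (9+3)%5 = 2 → [3, 1, 4, 0, 3, 3, 2, 3]
j=7: nums[7] = (3+2)%5 = 0 → [3, 1, 4, 0, 3, 3, 2, 0]

[3, 1, 4, 0, 3, 3, 2, 0]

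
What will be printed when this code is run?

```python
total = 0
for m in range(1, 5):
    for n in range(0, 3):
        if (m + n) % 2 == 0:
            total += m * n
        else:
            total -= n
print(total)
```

10

m=1,n=0: odd sum, total = 0-0 = 0
m=1,n=1: even sum, total = 0+1 = 1
m=1,n=2: odd sum, total = 1-2 = -1
m=2,n=0: even sum, total = (-1)+0 = -1
m=2,n=1: odd sum, total = (-1)-1 = -2
m=2,n=2: even sum, total = (-2)+4 = 2
m=3,n=0: odd sum, total = 2-0 = 2
m=3,n=1: even sum, total = 2+3 = 5
m=3,n=2: odd sum, total = 5-2 = 3
m=4,n=0: even sum, total = 3+0 = 3
m=4,n=1: odd sum, total = 3-1 = 2
m=4,n=2: even sum, total = 2+8 = 10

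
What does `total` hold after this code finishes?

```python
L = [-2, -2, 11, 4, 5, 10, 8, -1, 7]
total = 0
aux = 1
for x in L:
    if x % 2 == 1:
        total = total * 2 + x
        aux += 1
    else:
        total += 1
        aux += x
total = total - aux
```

138

x=-2: not odd, total = 0+1 = 1; aux=-1
x=-2: not odd, total = 1+1 = 2; aux=-3
x=11: odd, total = 2*2+11 = 15; aux=-2
x=4: not odd, total = 15+1 = 16; aux=2
x=5: odd, total = 16*2+5 = 37; aux=3
x=10: not odd, total = 37+1 = 38; aux=13
x=8: not odd, total = 38+1 = 39; aux=21
x=-1: odd, total = 39*2+(-1) = 77; aux=22
x=7: odd, total = 77*2+7 = 161; aux=23
total-aux = 161-23 = 138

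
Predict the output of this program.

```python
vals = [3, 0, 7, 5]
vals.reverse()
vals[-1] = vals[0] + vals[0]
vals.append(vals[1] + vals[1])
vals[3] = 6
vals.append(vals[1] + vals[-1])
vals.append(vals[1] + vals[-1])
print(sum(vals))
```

reverse → [5, 7, 0, 3]
vals[-1] = vals[0]+vals[0] = 5+5 = 10 → [5, 7, 0, 10]
append vals[1]+vals[1] = 7+7 = 14 → [5, 7, 0, 10, 14]
vals[3] = 6 → [5, 7, 0, 6, 14]
append vals[1]+vals[-1] = 7+14 = 21 → [5, 7, 0, 6, 14, 21]
append vals[1]+vals[-1] = 7+21 = 28 → [5, 7, 0, 6, 14, 21, 28]
sum = 81

81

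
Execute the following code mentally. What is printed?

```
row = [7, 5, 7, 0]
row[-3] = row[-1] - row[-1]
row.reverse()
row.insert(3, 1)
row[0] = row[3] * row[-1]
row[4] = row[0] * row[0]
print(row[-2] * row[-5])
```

7

row[-3] = row[-1]-row[-1] = 0-0 = 0 → [7, 0, 7, 0]
reverse → [0, 7, 0, 7]
insert 1 at 3 → [0, 7, 0, 1, 7]
row[0] = row[3]*row[-1] = 1*7 = 7 → [7, 7, 0, 1, 7]
row[4] = row[0]*row[0] = 7*7 = 49 → [7, 7, 0, 1, 49]
row[-2]*row[-5] = 1*7 = 7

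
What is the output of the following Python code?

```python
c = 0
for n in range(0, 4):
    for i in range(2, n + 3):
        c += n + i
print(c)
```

50

n=0,i=2: c = 0+2 = 2
n=1,i=2: c = 2+3 = 5
n=1,i=3: c = 5+4 = 9
n=2,i=2: c = 9+4 = 13
n=2,i=3: c = 13+5 = 18
n=2,i=4: c = 18+6 = 24
n=3,i=2: c = 24+5 = 29
n=3,i=3: c = 29+6 = 35
n=3,i=4: c = 35+7 = 42
n=3,i=5: c = 42+8 = 50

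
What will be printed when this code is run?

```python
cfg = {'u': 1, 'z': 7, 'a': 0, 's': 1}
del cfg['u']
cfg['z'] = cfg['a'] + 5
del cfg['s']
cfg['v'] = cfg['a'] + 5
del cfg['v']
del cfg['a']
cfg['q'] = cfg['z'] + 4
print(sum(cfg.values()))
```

del 'u' → {'z': 7, 'a': 0, 's': 1}
cfg['z'] = cfg['a']+5 = 5 → {'z': 5, 'a': 0, 's': 1}
del 's' → {'z': 5, 'a': 0}
cfg['v'] = cfg['a']+5 = 5 → {'z': 5, 'a': 0, 'v': 5}
del 'v' → {'z': 5, 'a': 0}
del 'a' → {'z': 5}
cfg['q'] = cfg['z']+4 = 9 → {'z': 5, 'q': 9}
sum of values = 14

14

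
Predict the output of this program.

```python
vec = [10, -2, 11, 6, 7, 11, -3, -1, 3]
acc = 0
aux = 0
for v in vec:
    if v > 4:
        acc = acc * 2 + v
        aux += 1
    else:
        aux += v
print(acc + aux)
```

v=10: >4, acc = 0*2+10 = 10; aux=1
v=-2: not >4; aux=-1
v=11: >4, acc = 10*2+11 = 31; aux=0
v=6: >4, acc = 31*2+6 = 68; aux=1
v=7: >4, acc = 68*2+7 = 143; aux=2
v=11: >4, acc = 143*2+11 = 297; aux=3
v=-3: not >4; aux=0
v=-1: not >4; aux=-1
v=3: not >4; aux=2
acc+aux = 297+2 = 299

299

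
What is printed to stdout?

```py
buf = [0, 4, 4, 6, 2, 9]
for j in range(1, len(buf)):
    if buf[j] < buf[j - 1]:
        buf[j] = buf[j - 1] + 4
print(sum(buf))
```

j=1: 4>=0, unchanged → [0, 4, 4, 6, 2, 9]
j=2: 4>=4, unchanged → [0, 4, 4, 6, 2, 9]
j=3: 6>=4, unchanged → [0, 4, 4, 6, 2, 9]
j=4: 2<6, buf[4] = 6+4 = 10 → [0, 4, 4, 6, 10, 9]
j=5: 9<10, buf[5] = 10+4 = 14 → [0, 4, 4, 6, 10, 14]
sum = 38

38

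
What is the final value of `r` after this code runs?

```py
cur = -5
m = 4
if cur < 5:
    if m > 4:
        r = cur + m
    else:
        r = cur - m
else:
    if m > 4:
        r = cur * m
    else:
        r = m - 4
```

cur=-5, m=4
cur < 5 is True; m > 4 is False
→ r = cur - m = -9

-9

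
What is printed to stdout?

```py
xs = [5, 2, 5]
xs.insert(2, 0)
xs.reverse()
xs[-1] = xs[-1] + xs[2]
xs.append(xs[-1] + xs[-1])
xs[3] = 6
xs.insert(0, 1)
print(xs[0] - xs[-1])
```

-13

insert 0 at 2 → [5, 2, 0, 5]
reverse → [5, 0, 2, 5]
xs[-1] = xs[-1]+xs[2] = 5+2 = 7 → [5, 0, 2, 7]
append xs[-1]+xs[-1] = 7+7 = 14 → [5, 0, 2, 7, 14]
xs[3] = 6 → [5, 0, 2, 6, 14]
insert 1 at 0 → [1, 5, 0, 2, 6, 14]
xs[0]-xs[-1] = 1-14 = -13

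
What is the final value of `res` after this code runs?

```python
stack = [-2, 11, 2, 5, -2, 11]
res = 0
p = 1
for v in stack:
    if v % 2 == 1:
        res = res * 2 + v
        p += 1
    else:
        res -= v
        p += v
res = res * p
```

v=-2: not odd, res = 0-(-2) = 2; p=-1
v=11: odd, res = 2*2+11 = 15; p=0
v=2: not odd, res = 15-2 = 13; p=2
v=5: odd, res = 13*2+5 = 31; p=3
v=-2: not odd, res = 31-(-2) = 33; p=1
v=11: odd, res = 33*2+11 = 77; p=2
res*p = 77*2 = 154

154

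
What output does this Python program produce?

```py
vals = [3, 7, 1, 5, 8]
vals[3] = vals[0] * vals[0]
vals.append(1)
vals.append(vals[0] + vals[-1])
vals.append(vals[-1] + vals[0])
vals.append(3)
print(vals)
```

[3, 7, 1, 9, 8, 1, 4, 7, 3]

vals[3] = vals[0]*vals[0] = 3*3 = 9 → [3, 7, 1, 9, 8]
append 1 → [3, 7, 1, 9, 8, 1]
append vals[0]+vals[-1] = 3+1 = 4 → [3, 7, 1, 9, 8, 1, 4]
append vals[-1]+vals[0] = 4+3 = 7 → [3, 7, 1, 9, 8, 1, 4, 7]
append 3 → [3, 7, 1, 9, 8, 1, 4, 7, 3]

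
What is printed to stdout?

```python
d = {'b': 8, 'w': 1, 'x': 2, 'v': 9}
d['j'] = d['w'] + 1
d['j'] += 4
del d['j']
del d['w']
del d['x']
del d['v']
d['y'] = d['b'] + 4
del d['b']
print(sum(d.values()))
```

12

d['j'] = d['w']+1 = 2 → {'b': 8, 'w': 1, 'x': 2, 'v': 9, 'j': 2}
d['j'] = 2+4 = 6 → {'b': 8, 'w': 1, 'x': 2, 'v': 9, 'j': 6}
del 'j' → {'b': 8, 'w': 1, 'x': 2, 'v': 9}
del 'w' → {'b': 8, 'x': 2, 'v': 9}
del 'x' → {'b': 8, 'v': 9}
del 'v' → {'b': 8}
d['y'] = d['b']+4 = 12 → {'b': 8, 'y': 12}
del 'b' → {'y': 12}
sum of values = 12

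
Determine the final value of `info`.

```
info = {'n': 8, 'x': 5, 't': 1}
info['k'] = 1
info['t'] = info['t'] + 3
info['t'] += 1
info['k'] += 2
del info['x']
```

info['k'] = 1 → {'n': 8, 'x': 5, 't': 1, 'k': 1}
info['t'] = info['t']+3 = 4 → {'n': 8, 'x': 5, 't': 4, 'k': 1}
info['t'] = 4+1 = 5 → {'n': 8, 'x': 5, 't': 5, 'k': 1}
info['k'] = 1+2 = 3 → {'n': 8, 'x': 5, 't': 5, 'k': 3}
del 'x' → {'n': 8, 't': 5, 'k': 3}

{'n': 8, 't': 5, 'k': 3}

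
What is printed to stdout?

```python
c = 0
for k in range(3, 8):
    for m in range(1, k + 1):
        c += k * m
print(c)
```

k=3,m=1: c = 0+3 = 3
k=3,m=2: c = 3+6 = 9
k=3,m=3: c = 9+9 = 18
k=4,m=1: c = 18+4 = 22
k=4,m=2: c = 22+8 = 30
k=4,m=3: c = 30+12 = 42
k=4,m=4: c = 42+16 = 58
k=5,m=1: c = 58+5 = 63
k=5,m=2: c = 63+10 = 73
k=5,m=3: c = 73+15 = 88
k=5,m=4: c = 88+20 = 108
k=5,m=5: c = 108+25 = 133
k=6,m=1: c = 133+6 = 139
k=6,m=2: c = 139+12 = 151
k=6,m=3: c = 151+18 = 169
k=6,m=4: c = 169+24 = 193
k=6,m=5: c = 193+30 = 223
k=6,m=6: c = 223+36 = 259
k=7,m=1: c = 259+7 = 266
k=7,m=2: c = 266+14 = 280
k=7,m=3: c = 280+21 = 301
k=7,m=4: c = 301+28 = 329
k=7,m=5: c = 329+35 = 364
k=7,m=6: c = 364+42 = 406
k=7,m=7: c = 406+49 = 455

455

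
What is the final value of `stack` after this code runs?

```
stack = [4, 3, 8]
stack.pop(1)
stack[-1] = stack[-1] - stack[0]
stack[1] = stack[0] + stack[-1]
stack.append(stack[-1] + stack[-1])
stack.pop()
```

pop(1) removes 3 → [4, 8]
stack[-1] = stack[-1]-stack[0] = 8-4 = 4 → [4, 4]
stack[1] = stack[0]+stack[-1] = 4+4 = 8 → [4, 8]
append stack[-1]+stack[-1] = 8+8 = 16 → [4, 8, 16]
pop() removes 16 → [4, 8]

[4, 8]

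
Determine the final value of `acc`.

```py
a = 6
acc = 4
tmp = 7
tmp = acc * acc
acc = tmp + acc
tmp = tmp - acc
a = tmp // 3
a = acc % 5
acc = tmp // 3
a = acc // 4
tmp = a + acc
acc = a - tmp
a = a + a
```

2

tmp = 4*4 = 16
acc = 16+4 = 20
tmp = 16-20 = -4
a = (-4)//3 = -2
a = 20%5 = 0
acc = (-4)//3 = -2
a = (-2)//4 = -1
tmp = (-1)+(-2) = -3
acc = (-1)-(-3) = 2
a = (-1)+(-1) = -2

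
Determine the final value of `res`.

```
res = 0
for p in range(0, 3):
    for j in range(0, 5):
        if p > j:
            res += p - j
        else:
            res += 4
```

p=0,j=0: not 0>0, res = 0+4 = 4
p=0,j=1: not 0>1, res = 4+4 = 8
p=0,j=2: not 0>2, res = 8+4 = 12
p=0,j=3: not 0>3, res = 12+4 = 16
p=0,j=4: not 0>4, res = 16+4 = 20
p=1,j=0: 1>0, res = 20+1 = 21
p=1,j=1: not 1>1, res = 21+4 = 25
p=1,j=2: not 1>2, res = 25+4 = 29
p=1,j=3: not 1>3, res = 29+4 = 33
p=1,j=4: not 1>4, res = 33+4 = 37
p=2,j=0: 2>0, res = 37+2 = 39
p=2,j=1: 2>1, res = 39+1 = 40
p=2,j=2: not 2>2, res = 40+4 = 44
p=2,j=3: not 2>3, res = 44+4 = 48
p=2,j=4: not 2>4, res = 48+4 = 52

52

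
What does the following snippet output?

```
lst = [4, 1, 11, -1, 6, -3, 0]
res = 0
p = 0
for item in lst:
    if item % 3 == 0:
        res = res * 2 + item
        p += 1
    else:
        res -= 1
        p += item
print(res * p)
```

item=4: not %3==0, res = 0-1 = -1; p=4
item=1: not %3==0, res = (-1)-1 = -2; p=5
item=11: not %3==0, res = (-2)-1 = -3; p=16
item=-1: not %3==0, res = (-3)-1 = -4; p=15
item=6: %3==0, res = (-4)*2+6 = -2; p=16
item=-3: %3==0, res = (-2)*2+(-3) = -7; p=17
item=0: %3==0, res = (-7)*2+0 = -14; p=18
res*p = (-14)*18 = -252

-252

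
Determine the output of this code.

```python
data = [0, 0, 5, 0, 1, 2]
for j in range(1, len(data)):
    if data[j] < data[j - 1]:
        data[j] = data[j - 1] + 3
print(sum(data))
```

38

j=1: 0>=0, unchanged → [0, 0, 5, 0, 1, 2]
j=2: 5>=0, unchanged → [0, 0, 5, 0, 1, 2]
j=3: 0<5, data[3] = 5+3 = 8 → [0, 0, 5, 8, 1, 2]
j=4: 1<8, data[4] = 8+3 = 11 → [0, 0, 5, 8, 11, 2]
j=5: 2<11, data[5] = 11+3 = 14 → [0, 0, 5, 8, 11, 14]
sum = 38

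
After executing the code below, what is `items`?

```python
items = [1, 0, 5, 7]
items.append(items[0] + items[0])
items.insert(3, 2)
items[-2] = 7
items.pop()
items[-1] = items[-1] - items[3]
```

[1, 0, 5, 2, 5]

append items[0]+items[0] = 1+1 = 2 → [1, 0, 5, 7, 2]
insert 2 at 3 → [1, 0, 5, 2, 7, 2]
items[-2] = 7 → [1, 0, 5, 2, 7, 2]
pop() removes 2 → [1, 0, 5, 2, 7]
items[-1] = items[-1]-items[3] = 7-2 = 5 → [1, 0, 5, 2, 5]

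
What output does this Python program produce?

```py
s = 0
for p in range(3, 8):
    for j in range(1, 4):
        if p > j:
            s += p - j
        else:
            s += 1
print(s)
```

46

p=3,j=1: 3>1, s = 0+2 = 2
p=3,j=2: 3>2, s = 2+1 = 3
p=3,j=3: not 3>3, s = 3+1 = 4
p=4,j=1: 4>1, s = 4+3 = 7
p=4,j=2: 4>2, s = 7+2 = 9
p=4,j=3: 4>3, s = 9+1 = 10
p=5,j=1: 5>1, s = 10+4 = 14
p=5,j=2: 5>2, s = 14+3 = 17
p=5,j=3: 5>3, s = 17+2 = 19
p=6,j=1: 6>1, s = 19+5 = 24
p=6,j=2: 6>2, s = 24+4 = 28
p=6,j=3: 6>3, s = 28+3 = 31
p=7,j=1: 7>1, s = 31+6 = 37
p=7,j=2: 7>2, s = 37+5 = 42
p=7,j=3: 7>3, s = 42+4 = 46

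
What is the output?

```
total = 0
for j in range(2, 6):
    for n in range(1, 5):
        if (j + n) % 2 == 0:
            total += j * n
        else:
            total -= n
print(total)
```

48

j=2,n=1: odd sum, total = 0-1 = -1
j=2,n=2: even sum, total = (-1)+4 = 3
j=2,n=3: odd sum, total = 3-3 = 0
j=2,n=4: even sum, total = 0+8 = 8
j=3,n=1: even sum, total = 8+3 = 11
j=3,n=2: odd sum, total = 11-2 = 9
j=3,n=3: even sum, total = 9+9 = 18
j=3,n=4: odd sum, total = 18-4 = 14
j=4,n=1: odd sum, total = 14-1 = 13
j=4,n=2: even sum, total = 13+8 = 21
j=4,n=3: odd sum, total = 21-3 = 18
j=4,n=4: even sum, total = 18+16 = 34
j=5,n=1: even sum, total = 34+5 = 39
j=5,n=2: odd sum, total = 39-2 = 37
j=5,n=3: even sum, total = 37+15 = 52
j=5,n=4: odd sum, total = 52-4 = 48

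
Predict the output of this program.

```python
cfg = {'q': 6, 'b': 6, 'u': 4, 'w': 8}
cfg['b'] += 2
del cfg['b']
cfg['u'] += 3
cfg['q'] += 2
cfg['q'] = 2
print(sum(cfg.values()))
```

cfg['b'] = 6+2 = 8 → {'q': 6, 'b': 8, 'u': 4, 'w': 8}
del 'b' → {'q': 6, 'u': 4, 'w': 8}
cfg['u'] = 4+3 = 7 → {'q': 6, 'u': 7, 'w': 8}
cfg['q'] = 6+2 = 8 → {'q': 8, 'u': 7, 'w': 8}
cfg['q'] = 2 → {'q': 2, 'u': 7, 'w': 8}
sum of values = 17

17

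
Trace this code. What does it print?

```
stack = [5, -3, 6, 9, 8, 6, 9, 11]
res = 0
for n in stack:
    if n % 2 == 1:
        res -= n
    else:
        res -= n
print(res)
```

n=5: odd, res = 0-5 = -5
n=-3: odd, res = (-5)-(-3) = -2
n=6: not odd, res = (-2)-6 = -8
n=9: odd, res = (-8)-9 = -17
n=8: not odd, res = (-17)-8 = -25
n=6: not odd, res = (-25)-6 = -31
n=9: odd, res = (-31)-9 = -40
n=11: odd, res = (-40)-11 = -51

-51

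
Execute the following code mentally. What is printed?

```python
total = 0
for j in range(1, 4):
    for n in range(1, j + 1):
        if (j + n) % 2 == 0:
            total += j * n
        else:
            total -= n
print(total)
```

14

j=1,n=1: even sum, total = 0+1 = 1
j=2,n=1: odd sum, total = 1-1 = 0
j=2,n=2: even sum, total = 0+4 = 4
j=3,n=1: even sum, total = 4+3 = 7
j=3,n=2: odd sum, total = 7-2 = 5
j=3,n=3: even sum, total = 5+9 = 14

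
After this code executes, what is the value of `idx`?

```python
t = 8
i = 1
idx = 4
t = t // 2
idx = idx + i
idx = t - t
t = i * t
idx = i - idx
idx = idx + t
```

5

t = 8//2 = 4
idx = 4+1 = 5
idx = 4-4 = 0
t = 1*4 = 4
idx = 1-0 = 1
idx = 1+4 = 5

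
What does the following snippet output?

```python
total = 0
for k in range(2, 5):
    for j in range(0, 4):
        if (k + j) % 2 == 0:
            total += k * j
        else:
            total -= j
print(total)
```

k=2,j=0: even sum, total = 0+0 = 0
k=2,j=1: odd sum, total = 0-1 = -1
k=2,j=2: even sum, total = (-1)+4 = 3
k=2,j=3: odd sum, total = 3-3 = 0
k=3,j=0: odd sum, total = 0-0 = 0
k=3,j=1: even sum, total = 0+3 = 3
k=3,j=2: odd sum, total = 3-2 = 1
k=3,j=3: even sum, total = 1+9 = 10
k=4,j=0: even sum, total = 10+0 = 10
k=4,j=1: odd sum, total = 10-1 = 9
k=4,j=2: even sum, total = 9+8 = 17
k=4,j=3: odd sum, total = 17-3 = 14

14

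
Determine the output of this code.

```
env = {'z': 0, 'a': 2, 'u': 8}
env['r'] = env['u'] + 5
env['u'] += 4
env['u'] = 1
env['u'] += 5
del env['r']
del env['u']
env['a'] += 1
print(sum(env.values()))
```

3

env['r'] = env['u']+5 = 13 → {'z': 0, 'a': 2, 'u': 8, 'r': 13}
env['u'] = 8+4 = 12 → {'z': 0, 'a': 2, 'u': 12, 'r': 13}
env['u'] = 1 → {'z': 0, 'a': 2, 'u': 1, 'r': 13}
env['u'] = 1+5 = 6 → {'z': 0, 'a': 2, 'u': 6, 'r': 13}
del 'r' → {'z': 0, 'a': 2, 'u': 6}
del 'u' → {'z': 0, 'a': 2}
env['a'] = 2+1 = 3 → {'z': 0, 'a': 3}
sum of values = 3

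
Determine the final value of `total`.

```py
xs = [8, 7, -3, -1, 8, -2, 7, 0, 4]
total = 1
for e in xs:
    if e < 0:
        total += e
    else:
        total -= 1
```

-11

e=8: not <0, total = 1-1 = 0
e=7: not <0, total = 0-1 = -1
e=-3: <0, total = (-1)+(-3) = -4
e=-1: <0, total = (-4)+(-1) = -5
e=8: not <0, total = (-5)-1 = -6
e=-2: <0, total = (-6)+(-2) = -8
e=7: not <0, total = (-8)-1 = -9
e=0: not <0, total = (-9)-1 = -10
e=4: not <0, total = (-10)-1 = -11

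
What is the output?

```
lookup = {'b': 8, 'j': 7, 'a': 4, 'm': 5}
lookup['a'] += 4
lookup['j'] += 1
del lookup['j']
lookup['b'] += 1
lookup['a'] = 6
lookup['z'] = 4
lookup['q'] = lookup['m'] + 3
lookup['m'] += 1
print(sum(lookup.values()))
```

lookup['a'] = 4+4 = 8 → {'b': 8, 'j': 7, 'a': 8, 'm': 5}
lookup['j'] = 7+1 = 8 → {'b': 8, 'j': 8, 'a': 8, 'm': 5}
del 'j' → {'b': 8, 'a': 8, 'm': 5}
lookup['b'] = 8+1 = 9 → {'b': 9, 'a': 8, 'm': 5}
lookup['a'] = 6 → {'b': 9, 'a': 6, 'm': 5}
lookup['z'] = 4 → {'b': 9, 'a': 6, 'm': 5, 'z': 4}
lookup['q'] = lookup['m']+3 = 8 → {'b': 9, 'a': 6, 'm': 5, 'z': 4, 'q': 8}
lookup['m'] = 5+1 = 6 → {'b': 9, 'a': 6, 'm': 6, 'z': 4, 'q': 8}
sum of values = 33

33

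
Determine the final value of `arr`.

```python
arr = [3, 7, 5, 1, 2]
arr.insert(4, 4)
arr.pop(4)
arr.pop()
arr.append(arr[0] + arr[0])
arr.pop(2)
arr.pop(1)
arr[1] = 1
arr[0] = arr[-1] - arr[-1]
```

insert 4 at 4 → [3, 7, 5, 1, 4, 2]
pop(4) removes 4 → [3, 7, 5, 1, 2]
pop() removes 2 → [3, 7, 5, 1]
append arr[0]+arr[0] = 3+3 = 6 → [3, 7, 5, 1, 6]
pop(2) removes 5 → [3, 7, 1, 6]
pop(1) removes 7 → [3, 1, 6]
arr[1] = 1 → [3, 1, 6]
arr[0] = arr[-1]-arr[-1] = 6-6 = 0 → [0, 1, 6]

[0, 1, 6]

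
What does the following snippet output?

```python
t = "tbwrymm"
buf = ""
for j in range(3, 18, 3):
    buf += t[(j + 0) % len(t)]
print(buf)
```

rmwmb

j=3: add t[3]='r' → 'r'
j=6: add t[6]='m' → 'rm'
j=9: add t[2]='w' → 'rmw'
j=12: add t[5]='m' → 'rmwm'
j=15: add t[1]='b' → 'rmwmb'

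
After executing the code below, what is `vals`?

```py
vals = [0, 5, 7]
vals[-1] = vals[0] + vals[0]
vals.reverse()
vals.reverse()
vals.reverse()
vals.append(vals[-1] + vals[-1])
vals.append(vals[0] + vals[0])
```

vals[-1] = vals[0]+vals[0] = 0+0 = 0 → [0, 5, 0]
reverse → [0, 5, 0]
reverse → [0, 5, 0]
reverse → [0, 5, 0]
append vals[-1]+vals[-1] = 0+0 = 0 → [0, 5, 0, 0]
append vals[0]+vals[0] = 0+0 = 0 → [0, 5, 0, 0, 0]

[0, 5, 0, 0, 0]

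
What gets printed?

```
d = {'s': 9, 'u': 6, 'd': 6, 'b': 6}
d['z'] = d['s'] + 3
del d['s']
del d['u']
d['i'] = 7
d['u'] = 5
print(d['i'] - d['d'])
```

d['z'] = d['s']+3 = 12 → {'s': 9, 'u': 6, 'd': 6, 'b': 6, 'z': 12}
del 's' → {'u': 6, 'd': 6, 'b': 6, 'z': 12}
del 'u' → {'d': 6, 'b': 6, 'z': 12}
d['i'] = 7 → {'d': 6, 'b': 6, 'z': 12, 'i': 7}
d['u'] = 5 → {'d': 6, 'b': 6, 'z': 12, 'i': 7, 'u': 5}
d['i']-d['d'] = 7-6 = 1

1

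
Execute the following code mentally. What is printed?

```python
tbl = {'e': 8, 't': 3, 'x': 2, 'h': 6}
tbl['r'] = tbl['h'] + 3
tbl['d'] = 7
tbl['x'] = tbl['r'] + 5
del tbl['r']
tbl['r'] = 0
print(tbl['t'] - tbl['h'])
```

tbl['r'] = tbl['h']+3 = 9 → {'e': 8, 't': 3, 'x': 2, 'h': 6, 'r': 9}
tbl['d'] = 7 → {'e': 8, 't': 3, 'x': 2, 'h': 6, 'r': 9, 'd': 7}
tbl['x'] = tbl['r']+5 = 14 → {'e': 8, 't': 3, 'x': 14, 'h': 6, 'r': 9, 'd': 7}
del 'r' → {'e': 8, 't': 3, 'x': 14, 'h': 6, 'd': 7}
tbl['r'] = 0 → {'e': 8, 't': 3, 'x': 14, 'h': 6, 'd': 7, 'r': 0}
tbl['t']-tbl['h'] = 3-6 = -3

-3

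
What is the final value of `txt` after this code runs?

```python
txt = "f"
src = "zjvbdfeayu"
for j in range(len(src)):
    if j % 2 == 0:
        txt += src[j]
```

'fzvdey'

j=0: add 'z' → 'fz'
j=1: skip
j=2: add 'v' → 'fzv'
j=3: skip
j=4: add 'd' → 'fzvd'
j=5: skip
j=6: add 'e' → 'fzvde'
j=7: skip
j=8: add 'y' → 'fzvdey'
j=9: skip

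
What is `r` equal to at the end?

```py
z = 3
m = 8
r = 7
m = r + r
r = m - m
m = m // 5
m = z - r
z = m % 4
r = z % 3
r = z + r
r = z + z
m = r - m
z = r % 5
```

6

m = 7+7 = 14
r = 14-14 = 0
m = 14//5 = 2
m = 3-0 = 3
z = 3%4 = 3
r = 3%3 = 0
r = 3+0 = 3
r = 3+3 = 6
m = 6-3 = 3
z = 6%5 = 1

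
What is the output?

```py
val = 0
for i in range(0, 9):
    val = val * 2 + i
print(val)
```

502

i=0: val = 0*2+0 = 0
i=1: val = 0*2+1 = 1
i=2: val = 1*2+2 = 4
i=3: val = 4*2+3 = 11
i=4: val = 11*2+4 = 26
i=5: val = 26*2+5 = 57
i=6: val = 57*2+6 = 120
i=7: val = 120*2+7 = 247
i=8: val = 247*2+8 = 502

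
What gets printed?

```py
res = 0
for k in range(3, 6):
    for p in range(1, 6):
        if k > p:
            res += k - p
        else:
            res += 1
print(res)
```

25

k=3,p=1: 3>1, res = 0+2 = 2
k=3,p=2: 3>2, res = 2+1 = 3
k=3,p=3: not 3>3, res = 3+1 = 4
k=3,p=4: not 3>4, res = 4+1 = 5
k=3,p=5: not 3>5, res = 5+1 = 6
k=4,p=1: 4>1, res = 6+3 = 9
k=4,p=2: 4>2, res = 9+2 = 11
k=4,p=3: 4>3, res = 11+1 = 12
k=4,p=4: not 4>4, res = 12+1 = 13
k=4,p=5: not 4>5, res = 13+1 = 14
k=5,p=1: 5>1, res = 14+4 = 18
k=5,p=2: 5>2, res = 18+3 = 21
k=5,p=3: 5>3, res = 21+2 = 23
k=5,p=4: 5>4, res = 23+1 = 24
k=5,p=5: not 5>5, res = 24+1 = 25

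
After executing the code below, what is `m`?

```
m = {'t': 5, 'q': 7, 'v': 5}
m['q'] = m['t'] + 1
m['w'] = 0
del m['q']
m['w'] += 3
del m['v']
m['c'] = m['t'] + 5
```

m['q'] = m['t']+1 = 6 → {'t': 5, 'q': 6, 'v': 5}
m['w'] = 0 → {'t': 5, 'q': 6, 'v': 5, 'w': 0}
del 'q' → {'t': 5, 'v': 5, 'w': 0}
m['w'] = 0+3 = 3 → {'t': 5, 'v': 5, 'w': 3}
del 'v' → {'t': 5, 'w': 3}
m['c'] = m['t']+5 = 10 → {'t': 5, 'w': 3, 'c': 10}

{'t': 5, 'w': 3, 'c': 10}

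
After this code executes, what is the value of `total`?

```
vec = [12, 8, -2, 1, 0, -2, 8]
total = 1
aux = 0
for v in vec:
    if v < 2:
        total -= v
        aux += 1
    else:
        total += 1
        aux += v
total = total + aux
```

v=12: not <2, total = 1+1 = 2; aux=12
v=8: not <2, total = 2+1 = 3; aux=20
v=-2: <2, total = 3-(-2) = 5; aux=21
v=1: <2, total = 5-1 = 4; aux=22
v=0: <2, total = 4-0 = 4; aux=23
v=-2: <2, total = 4-(-2) = 6; aux=24
v=8: not <2, total = 6+1 = 7; aux=32
total+aux = 7+32 = 39

39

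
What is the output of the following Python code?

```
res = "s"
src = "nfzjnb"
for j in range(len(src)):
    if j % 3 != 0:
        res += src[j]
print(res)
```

sfznb

j=0: skip
j=1: add 'f' → 'sf'
j=2: add 'z' → 'sfz'
j=3: skip
j=4: add 'n' → 'sfzn'
j=5: add 'b' → 'sfznb'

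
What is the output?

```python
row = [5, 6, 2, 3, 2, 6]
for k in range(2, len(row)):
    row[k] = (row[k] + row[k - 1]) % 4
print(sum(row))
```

18

k=2: row[2] = (2+6)%4 = 0 → [5, 6, 0, 3, 2, 6]
k=3: row[3] = (3+0)%4 = 3 → [5, 6, 0, 3, 2, 6]
k=4: row[4] = (2+3)%4 = 1 → [5, 6, 0, 3, 1, 6]
k=5: row[5] = (6+1)%4 = 3 → [5, 6, 0, 3, 1, 3]
sum = 18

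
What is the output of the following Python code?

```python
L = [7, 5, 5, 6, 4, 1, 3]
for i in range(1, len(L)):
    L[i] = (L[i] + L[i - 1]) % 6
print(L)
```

[7, 0, 5, 5, 3, 4, 1]

i=1: L[1] = (5+7)%6 = 0 → [7, 0, 5, 6, 4, 1, 3]
i=2: L[2] = (5+0)%6 = 5 → [7, 0, 5, 6, 4, 1, 3]
i=3: L[3] = (6+5)%6 = 5 → [7, 0, 5, 5, 4, 1, 3]
i=4: L[4] = (4+5)%6 = 3 → [7, 0, 5, 5, 3, 1, 3]
i=5: L[5] = (1+3)%6 = 4 → [7, 0, 5, 5, 3, 4, 3]
i=6: L[6] = (3+4)%6 = 1 → [7, 0, 5, 5, 3, 4, 1]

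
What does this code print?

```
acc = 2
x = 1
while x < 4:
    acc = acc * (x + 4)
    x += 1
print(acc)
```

420

x=1: acc = 2*5 = 10
x=2: acc = 10*6 = 60
x=3: acc = 60*7 = 420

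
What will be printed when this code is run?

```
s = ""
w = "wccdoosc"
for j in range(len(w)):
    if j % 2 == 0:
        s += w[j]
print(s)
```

wcos

j=0: add 'w' → 'w'
j=1: skip
j=2: add 'c' → 'wc'
j=3: skip
j=4: add 'o' → 'wco'
j=5: skip
j=6: add 's' → 'wcos'
j=7: skip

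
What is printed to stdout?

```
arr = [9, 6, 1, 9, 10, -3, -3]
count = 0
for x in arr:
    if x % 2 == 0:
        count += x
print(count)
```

16

x=9: not even
x=6: even, count = 0+6 = 6
x=1: not even
x=9: not even
x=10: even, count = 6+10 = 16
x=-3: not even
x=-3: not even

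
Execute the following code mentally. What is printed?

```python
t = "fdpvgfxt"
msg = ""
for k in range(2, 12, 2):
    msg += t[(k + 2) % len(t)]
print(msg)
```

gxfpg

k=2: add t[4]='g' → 'g'
k=4: add t[6]='x' → 'gx'
k=6: add t[0]='f' → 'gxf'
k=8: add t[2]='p' → 'gxfp'
k=10: add t[4]='g' → 'gxfpg'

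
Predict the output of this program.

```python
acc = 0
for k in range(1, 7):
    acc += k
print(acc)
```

21

k=1: acc = 0+1 = 1
k=2: acc = 1+2 = 3
k=3: acc = 3+3 = 6
k=4: acc = 6+4 = 10
k=5: acc = 10+5 = 15
k=6: acc = 15+6 = 21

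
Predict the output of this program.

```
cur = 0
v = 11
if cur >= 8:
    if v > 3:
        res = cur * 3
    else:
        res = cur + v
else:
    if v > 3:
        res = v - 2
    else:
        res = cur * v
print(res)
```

cur=0, v=11
cur >= 8 is False; v > 3 is True
→ res = v - 2 = 9

9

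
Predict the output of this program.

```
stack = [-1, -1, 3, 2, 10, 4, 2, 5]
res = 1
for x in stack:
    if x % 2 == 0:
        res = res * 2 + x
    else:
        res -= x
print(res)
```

61

x=-1: not even, res = 1-(-1) = 2
x=-1: not even, res = 2-(-1) = 3
x=3: not even, res = 3-3 = 0
x=2: even, res = 0*2+2 = 2
x=10: even, res = 2*2+10 = 14
x=4: even, res = 14*2+4 = 32
x=2: even, res = 32*2+2 = 66
x=5: not even, res = 66-5 = 61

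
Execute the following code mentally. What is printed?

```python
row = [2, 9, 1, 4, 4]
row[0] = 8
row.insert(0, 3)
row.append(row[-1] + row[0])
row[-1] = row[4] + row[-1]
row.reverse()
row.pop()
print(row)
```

[11, 4, 4, 1, 9, 8]

row[0] = 8 → [8, 9, 1, 4, 4]
insert 3 at 0 → [3, 8, 9, 1, 4, 4]
append row[-1]+row[0] = 4+3 = 7 → [3, 8, 9, 1, 4, 4, 7]
row[-1] = row[4]+row[-1] = 4+7 = 11 → [3, 8, 9, 1, 4, 4, 11]
reverse → [11, 4, 4, 1, 9, 8, 3]
pop() removes 3 → [11, 4, 4, 1, 9, 8]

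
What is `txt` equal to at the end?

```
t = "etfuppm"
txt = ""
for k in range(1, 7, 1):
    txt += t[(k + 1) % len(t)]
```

k=1: add t[2]='f' → 'f'
k=2: add t[3]='u' → 'fu'
k=3: add t[4]='p' → 'fup'
k=4: add t[5]='p' → 'fupp'
k=5: add t[6]='m' → 'fuppm'
k=6: add t[0]='e' → 'fuppme'

'fuppme'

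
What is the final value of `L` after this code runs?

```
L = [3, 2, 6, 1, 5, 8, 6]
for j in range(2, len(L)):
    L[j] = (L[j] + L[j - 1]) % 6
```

[3, 2, 2, 3, 2, 4, 4]

j=2: L[2] = (6+2)%6 = 2 → [3, 2, 2, 1, 5, 8, 6]
j=3: L[3] = (1+2)%6 = 3 → [3, 2, 2, 3, 5, 8, 6]
j=4: L[4] = (5+3)%6 = 2 → [3, 2, 2, 3, 2, 8, 6]
j=5: L[5] = (8+2)%6 = 4 → [3, 2, 2, 3, 2, 4, 6]
j=6: L[6] = (6+4)%6 = 4 → [3, 2, 2, 3, 2, 4, 4]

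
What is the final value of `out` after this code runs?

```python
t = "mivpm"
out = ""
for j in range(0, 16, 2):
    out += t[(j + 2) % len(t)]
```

'vmipmvmi'

j=0: add t[2]='v' → 'v'
j=2: add t[4]='m' → 'vm'
j=4: add t[1]='i' → 'vmi'
j=6: add t[3]='p' → 'vmip'
j=8: add t[0]='m' → 'vmipm'
j=10: add t[2]='v' → 'vmipmv'
j=12: add t[4]='m' → 'vmipmvm'
j=14: add t[1]='i' → 'vmipmvmi'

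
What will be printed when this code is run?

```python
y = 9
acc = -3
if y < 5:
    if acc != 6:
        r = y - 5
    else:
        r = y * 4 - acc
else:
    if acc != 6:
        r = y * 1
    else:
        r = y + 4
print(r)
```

y=9, acc=-3
y < 5 is False; acc != 6 is True
→ r = y * 1 = 9

9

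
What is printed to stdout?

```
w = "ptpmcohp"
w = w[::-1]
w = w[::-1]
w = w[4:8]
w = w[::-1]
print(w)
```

reverse → 'phocmptp'
reverse → 'ptpmcohp'
slice [4:8] → 'cohp'
reverse → 'phoc'

phoc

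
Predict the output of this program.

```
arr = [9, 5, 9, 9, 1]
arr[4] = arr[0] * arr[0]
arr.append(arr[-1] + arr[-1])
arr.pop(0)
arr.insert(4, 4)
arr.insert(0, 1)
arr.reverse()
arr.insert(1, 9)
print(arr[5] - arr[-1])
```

arr[4] = arr[0]*arr[0] = 9*9 = 81 → [9, 5, 9, 9, 81]
append arr[-1]+arr[-1] = 81+81 = 162 → [9, 5, 9, 9, 81, 162]
pop(0) removes 9 → [5, 9, 9, 81, 162]
insert 4 at 4 → [5, 9, 9, 81, 4, 162]
insert 1 at 0 → [1, 5, 9, 9, 81, 4, 162]
reverse → [162, 4, 81, 9, 9, 5, 1]
insert 9 at 1 → [162, 9, 4, 81, 9, 9, 5, 1]
arr[5]-arr[-1] = 9-1 = 8

8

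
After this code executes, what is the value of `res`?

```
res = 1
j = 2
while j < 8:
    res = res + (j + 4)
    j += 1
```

j=2: res = 1+6 = 7
j=3: res = 7+7 = 14
j=4: res = 14+8 = 22
j=5: res = 22+9 = 31
j=6: res = 31+10 = 41
j=7: res = 41+11 = 52

52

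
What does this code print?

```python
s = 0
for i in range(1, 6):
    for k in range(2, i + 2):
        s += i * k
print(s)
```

195

i=1,k=2: s = 0+2 = 2
i=2,k=2: s = 2+4 = 6
i=2,k=3: s = 6+6 = 12
i=3,k=2: s = 12+6 = 18
i=3,k=3: s = 18+9 = 27
i=3,k=4: s = 27+12 = 39
i=4,k=2: s = 39+8 = 47
i=4,k=3: s = 47+12 = 59
i=4,k=4: s = 59+16 = 75
i=4,k=5: s = 75+20 = 95
i=5,k=2: s = 95+10 = 105
i=5,k=3: s = 105+15 = 120
i=5,k=4: s = 120+20 = 140
i=5,k=5: s = 140+25 = 165
i=5,k=6: s = 165+30 = 195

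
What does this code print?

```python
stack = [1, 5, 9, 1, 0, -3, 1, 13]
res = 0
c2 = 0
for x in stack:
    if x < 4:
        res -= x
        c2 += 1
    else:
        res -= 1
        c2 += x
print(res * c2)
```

-96

x=1: <4, res = 0-1 = -1; c2=1
x=5: not <4, res = (-1)-1 = -2; c2=6
x=9: not <4, res = (-2)-1 = -3; c2=15
x=1: <4, res = (-3)-1 = -4; c2=16
x=0: <4, res = (-4)-0 = -4; c2=17
x=-3: <4, res = (-4)-(-3) = -1; c2=18
x=1: <4, res = (-1)-1 = -2; c2=19
x=13: not <4, res = (-2)-1 = -3; c2=32
res*c2 = (-3)*32 = -96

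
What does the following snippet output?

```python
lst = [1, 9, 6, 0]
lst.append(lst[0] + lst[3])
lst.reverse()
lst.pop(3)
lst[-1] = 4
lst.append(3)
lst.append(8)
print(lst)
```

[1, 0, 6, 4, 3, 8]

append lst[0]+lst[3] = 1+0 = 1 → [1, 9, 6, 0, 1]
reverse → [1, 0, 6, 9, 1]
pop(3) removes 9 → [1, 0, 6, 1]
lst[-1] = 4 → [1, 0, 6, 4]
append 3 → [1, 0, 6, 4, 3]
append 8 → [1, 0, 6, 4, 3, 8]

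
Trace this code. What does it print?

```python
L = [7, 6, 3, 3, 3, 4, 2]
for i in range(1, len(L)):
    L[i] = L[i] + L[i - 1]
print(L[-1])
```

i=1: L[1] = 6+7 = 13 → [7, 13, 3, 3, 3, 4, 2]
i=2: L[2] = 3+13 = 16 → [7, 13, 16, 3, 3, 4, 2]
i=3: L[3] = 3+16 = 19 → [7, 13, 16, 19, 3, 4, 2]
i=4: L[4] = 3+19 = 22 → [7, 13, 16, 19, 22, 4, 2]
i=5: L[5] = 4+22 = 26 → [7, 13, 16, 19, 22, 26, 2]
i=6: L[6] = 2+26 = 28 → [7, 13, 16, 19, 22, 26, 28]

28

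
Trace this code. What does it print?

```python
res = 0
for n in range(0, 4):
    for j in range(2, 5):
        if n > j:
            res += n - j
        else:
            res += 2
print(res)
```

n=0,j=2: not 0>2, res = 0+2 = 2
n=0,j=3: not 0>3, res = 2+2 = 4
n=0,j=4: not 0>4, res = 4+2 = 6
n=1,j=2: not 1>2, res = 6+2 = 8
n=1,j=3: not 1>3, res = 8+2 = 10
n=1,j=4: not 1>4, res = 10+2 = 12
n=2,j=2: not 2>2, res = 12+2 = 14
n=2,j=3: not 2>3, res = 14+2 = 16
n=2,j=4: not 2>4, res = 16+2 = 18
n=3,j=2: 3>2, res = 18+1 = 19
n=3,j=3: not 3>3, res = 19+2 = 21
n=3,j=4: not 3>4, res = 21+2 = 23

23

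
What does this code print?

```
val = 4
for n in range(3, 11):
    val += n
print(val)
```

56

n=3: val = 4+3 = 7
n=4: val = 7+4 = 11
n=5: val = 11+5 = 16
n=6: val = 16+6 = 22
n=7: val = 22+7 = 29
n=8: val = 29+8 = 37
n=9: val = 37+9 = 46
n=10: val = 46+10 = 56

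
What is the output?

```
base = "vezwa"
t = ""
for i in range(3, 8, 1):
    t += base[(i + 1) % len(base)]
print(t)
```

avezw

i=3: add base[4]='a' → 'a'
i=4: add base[0]='v' → 'av'
i=5: add base[1]='e' → 'ave'
i=6: add base[2]='z' → 'avez'
i=7: add base[3]='w' → 'avezw'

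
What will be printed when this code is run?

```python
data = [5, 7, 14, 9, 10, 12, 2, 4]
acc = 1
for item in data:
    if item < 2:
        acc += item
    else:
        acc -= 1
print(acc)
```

-7

item=5: not <2, acc = 1-1 = 0
item=7: not <2, acc = 0-1 = -1
item=14: not <2, acc = (-1)-1 = -2
item=9: not <2, acc = (-2)-1 = -3
item=10: not <2, acc = (-3)-1 = -4
item=12: not <2, acc = (-4)-1 = -5
item=2: not <2, acc = (-5)-1 = -6
item=4: not <2, acc = (-6)-1 = -7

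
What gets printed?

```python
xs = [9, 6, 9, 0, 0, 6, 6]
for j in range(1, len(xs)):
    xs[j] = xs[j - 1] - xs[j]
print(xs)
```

[9, 3, -6, -6, -6, -12, -18]

j=1: xs[1] = 9-6 = 3 → [9, 3, 9, 0, 0, 6, 6]
j=2: xs[2] = 3-9 = -6 → [9, 3, -6, 0, 0, 6, 6]
j=3: xs[3] = (-6)-0 = -6 → [9, 3, -6, -6, 0, 6, 6]
j=4: xs[4] = (-6)-0 = -6 → [9, 3, -6, -6, -6, 6, 6]
j=5: xs[5] = (-6)-6 = -12 → [9, 3, -6, -6, -6, -12, 6]
j=6: xs[6] = (-12)-6 = -18 → [9, 3, -6, -6, -6, -12, -18]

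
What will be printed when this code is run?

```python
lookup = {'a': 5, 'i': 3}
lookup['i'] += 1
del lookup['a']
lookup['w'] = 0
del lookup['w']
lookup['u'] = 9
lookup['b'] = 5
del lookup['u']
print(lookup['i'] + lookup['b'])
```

lookup['i'] = 3+1 = 4 → {'a': 5, 'i': 4}
del 'a' → {'i': 4}
lookup['w'] = 0 → {'i': 4, 'w': 0}
del 'w' → {'i': 4}
lookup['u'] = 9 → {'i': 4, 'u': 9}
lookup['b'] = 5 → {'i': 4, 'u': 9, 'b': 5}
del 'u' → {'i': 4, 'b': 5}
lookup['i']+lookup['b'] = 4+5 = 9

9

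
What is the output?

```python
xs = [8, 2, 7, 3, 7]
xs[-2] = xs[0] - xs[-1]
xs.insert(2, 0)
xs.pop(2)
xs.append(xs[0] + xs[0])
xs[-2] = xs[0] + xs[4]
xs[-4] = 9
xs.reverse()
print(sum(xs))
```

xs[-2] = xs[0]-xs[-1] = 8-7 = 1 → [8, 2, 7, 1, 7]
insert 0 at 2 → [8, 2, 0, 7, 1, 7]
pop(2) removes 0 → [8, 2, 7, 1, 7]
append xs[0]+xs[0] = 8+8 = 16 → [8, 2, 7, 1, 7, 16]
xs[-2] = xs[0]+xs[4] = 8+7 = 15 → [8, 2, 7, 1, 15, 16]
xs[-4] = 9 → [8, 2, 9, 1, 15, 16]
reverse → [16, 15, 1, 9, 2, 8]
sum = 51

51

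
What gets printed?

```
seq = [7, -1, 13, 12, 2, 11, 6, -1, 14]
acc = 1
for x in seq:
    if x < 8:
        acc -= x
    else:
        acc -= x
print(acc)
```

-62

x=7: <8, acc = 1-7 = -6
x=-1: <8, acc = (-6)-(-1) = -5
x=13: not <8, acc = (-5)-13 = -18
x=12: not <8, acc = (-18)-12 = -30
x=2: <8, acc = (-30)-2 = -32
x=11: not <8, acc = (-32)-11 = -43
x=6: <8, acc = (-43)-6 = -49
x=-1: <8, acc = (-49)-(-1) = -48
x=14: not <8, acc = (-48)-14 = -62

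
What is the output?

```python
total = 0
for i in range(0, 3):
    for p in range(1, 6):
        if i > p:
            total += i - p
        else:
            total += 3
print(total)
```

i=0,p=1: not 0>1, total = 0+3 = 3
i=0,p=2: not 0>2, total = 3+3 = 6
i=0,p=3: not 0>3, total = 6+3 = 9
i=0,p=4: not 0>4, total = 9+3 = 12
i=0,p=5: not 0>5, total = 12+3 = 15
i=1,p=1: not 1>1, total = 15+3 = 18
i=1,p=2: not 1>2, total = 18+3 = 21
i=1,p=3: not 1>3, total = 21+3 = 24
i=1,p=4: not 1>4, total = 24+3 = 27
i=1,p=5: not 1>5, total = 27+3 = 30
i=2,p=1: 2>1, total = 30+1 = 31
i=2,p=2: not 2>2, total = 31+3 = 34
i=2,p=3: not 2>3, total = 34+3 = 37
i=2,p=4: not 2>4, total = 37+3 = 40
i=2,p=5: not 2>5, total = 40+3 = 43

43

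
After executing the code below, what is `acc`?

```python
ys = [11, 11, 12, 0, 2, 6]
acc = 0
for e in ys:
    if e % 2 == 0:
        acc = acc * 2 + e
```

106

e=11: not even
e=11: not even
e=12: even, acc = 0*2+12 = 12
e=0: even, acc = 12*2+0 = 24
e=2: even, acc = 24*2+2 = 50
e=6: even, acc = 50*2+6 = 106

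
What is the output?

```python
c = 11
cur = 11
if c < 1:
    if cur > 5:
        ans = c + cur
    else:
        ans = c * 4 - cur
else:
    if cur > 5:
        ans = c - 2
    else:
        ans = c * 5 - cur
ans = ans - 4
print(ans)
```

c=11, cur=11
c < 1 is False; cur > 5 is True
→ ans = c - 2 = 9
ans = 9-4 = 5

5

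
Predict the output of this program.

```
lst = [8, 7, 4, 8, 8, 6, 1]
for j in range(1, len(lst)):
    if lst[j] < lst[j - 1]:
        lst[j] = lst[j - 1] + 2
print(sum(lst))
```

98

j=1: 7<8, lst[1] = 8+2 = 10 → [8, 10, 4, 8, 8, 6, 1]
j=2: 4<10, lst[2] = 10+2 = 12 → [8, 10, 12, 8, 8, 6, 1]
j=3: 8<12, lst[3] = 12+2 = 14 → [8, 10, 12, 14, 8, 6, 1]
j=4: 8<14, lst[4] = 14+2 = 16 → [8, 10, 12, 14, 16, 6, 1]
j=5: 6<16, lst[5] = 16+2 = 18 → [8, 10, 12, 14, 16, 18, 1]
j=6: 1<18, lst[6] = 18+2 = 20 → [8, 10, 12, 14, 16, 18, 20]
sum = 98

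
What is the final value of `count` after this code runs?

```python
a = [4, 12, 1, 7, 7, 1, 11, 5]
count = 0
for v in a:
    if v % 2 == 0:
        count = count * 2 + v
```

20

v=4: even, count = 0*2+4 = 4
v=12: even, count = 4*2+12 = 20
v=1: not even
v=7: not even
v=7: not even
v=1: not even
v=11: not even
v=5: not even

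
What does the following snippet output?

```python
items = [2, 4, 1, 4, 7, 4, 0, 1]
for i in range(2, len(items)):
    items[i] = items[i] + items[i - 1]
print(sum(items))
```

97

i=2: items[2] = 1+4 = 5 → [2, 4, 5, 4, 7, 4, 0, 1]
i=3: items[3] = 4+5 = 9 → [2, 4, 5, 9, 7, 4, 0, 1]
i=4: items[4] = 7+9 = 16 → [2, 4, 5, 9, 16, 4, 0, 1]
i=5: items[5] = 4+16 = 20 → [2, 4, 5, 9, 16, 20, 0, 1]
i=6: items[6] = 0+20 = 20 → [2, 4, 5, 9, 16, 20, 20, 1]
i=7: items[7] = 1+20 = 21 → [2, 4, 5, 9, 16, 20, 20, 21]
sum = 97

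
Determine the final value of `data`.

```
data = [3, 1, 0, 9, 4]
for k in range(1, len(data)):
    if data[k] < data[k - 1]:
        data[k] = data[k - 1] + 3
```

k=1: 1<3, data[1] = 3+3 = 6 → [3, 6, 0, 9, 4]
k=2: 0<6, data[2] = 6+3 = 9 → [3, 6, 9, 9, 4]
k=3: 9>=9, unchanged → [3, 6, 9, 9, 4]
k=4: 4<9, data[4] = 9+3 = 12 → [3, 6, 9, 9, 12]

[3, 6, 9, 9, 12]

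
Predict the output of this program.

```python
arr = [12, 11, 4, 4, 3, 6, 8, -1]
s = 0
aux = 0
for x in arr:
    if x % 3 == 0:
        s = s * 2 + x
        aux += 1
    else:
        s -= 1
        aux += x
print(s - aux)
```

17

x=12: %3==0, s = 0*2+12 = 12; aux=1
x=11: not %3==0, s = 12-1 = 11; aux=12
x=4: not %3==0, s = 11-1 = 10; aux=16
x=4: not %3==0, s = 10-1 = 9; aux=20
x=3: %3==0, s = 9*2+3 = 21; aux=21
x=6: %3==0, s = 21*2+6 = 48; aux=22
x=8: not %3==0, s = 48-1 = 47; aux=30
x=-1: not %3==0, s = 47-1 = 46; aux=29
s-aux = 46-29 = 17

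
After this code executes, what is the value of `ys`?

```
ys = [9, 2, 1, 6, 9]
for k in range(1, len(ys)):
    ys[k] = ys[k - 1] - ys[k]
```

k=1: ys[1] = 9-2 = 7 → [9, 7, 1, 6, 9]
k=2: ys[2] = 7-1 = 6 → [9, 7, 6, 6, 9]
k=3: ys[3] = 6-6 = 0 → [9, 7, 6, 0, 9]
k=4: ys[4] = 0-9 = -9 → [9, 7, 6, 0, -9]

[9, 7, 6, 0, -9]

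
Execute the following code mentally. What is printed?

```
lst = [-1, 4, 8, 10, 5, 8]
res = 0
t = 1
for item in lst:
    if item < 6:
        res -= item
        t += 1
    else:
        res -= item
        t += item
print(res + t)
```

item=-1: <6, res = 0-(-1) = 1; t=2
item=4: <6, res = 1-4 = -3; t=3
item=8: not <6, res = (-3)-8 = -11; t=11
item=10: not <6, res = (-11)-10 = -21; t=21
item=5: <6, res = (-21)-5 = -26; t=22
item=8: not <6, res = (-26)-8 = -34; t=30
res+t = (-34)+30 = -4

-4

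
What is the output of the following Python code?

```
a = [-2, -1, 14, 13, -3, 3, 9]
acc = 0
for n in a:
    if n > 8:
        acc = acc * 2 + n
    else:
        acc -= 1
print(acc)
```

n=-2: not >8, acc = 0-1 = -1
n=-1: not >8, acc = (-1)-1 = -2
n=14: >8, acc = (-2)*2+14 = 10
n=13: >8, acc = 10*2+13 = 33
n=-3: not >8, acc = 33-1 = 32
n=3: not >8, acc = 32-1 = 31
n=9: >8, acc = 31*2+9 = 71

71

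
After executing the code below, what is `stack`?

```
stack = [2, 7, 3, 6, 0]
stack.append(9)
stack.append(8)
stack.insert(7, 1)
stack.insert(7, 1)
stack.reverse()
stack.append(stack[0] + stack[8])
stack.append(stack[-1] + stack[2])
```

append 9 → [2, 7, 3, 6, 0, 9]
append 8 → [2, 7, 3, 6, 0, 9, 8]
insert 1 at 7 → [2, 7, 3, 6, 0, 9, 8, 1]
insert 1 at 7 → [2, 7, 3, 6, 0, 9, 8, 1, 1]
reverse → [1, 1, 8, 9, 0, 6, 3, 7, 2]
append stack[0]+stack[8] = 1+2 = 3 → [1, 1, 8, 9, 0, 6, 3, 7, 2, 3]
append stack[-1]+stack[2] = 3+8 = 11 → [1, 1, 8, 9, 0, 6, 3, 7, 2, 3, 11]

[1, 1, 8, 9, 0, 6, 3, 7, 2, 3, 11]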